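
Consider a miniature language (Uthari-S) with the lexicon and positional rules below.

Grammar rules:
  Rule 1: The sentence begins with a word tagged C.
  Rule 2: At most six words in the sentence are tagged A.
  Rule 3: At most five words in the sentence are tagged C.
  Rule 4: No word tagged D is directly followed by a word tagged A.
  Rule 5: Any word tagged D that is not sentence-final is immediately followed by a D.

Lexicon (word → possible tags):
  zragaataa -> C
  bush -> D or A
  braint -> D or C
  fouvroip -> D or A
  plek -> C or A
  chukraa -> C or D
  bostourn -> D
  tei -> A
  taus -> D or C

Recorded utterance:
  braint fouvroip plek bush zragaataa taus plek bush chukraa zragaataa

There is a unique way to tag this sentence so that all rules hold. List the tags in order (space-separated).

C A A A C C A A C C

Candidates per position — 1:braint {D,C}; 2:fouvroip {D,A}; 3:plek {C,A}; 4:bush {D,A}; 5:zragaataa {C}; 6:taus {D,C}; 7:plek {C,A}; 8:bush {D,A}; 9:chukraa {C,D}; 10:zragaataa {C}.
At position 1, choosing D makes rule 1 impossible to satisfy; hence C.
At position 2, choosing D makes rule 5 impossible to satisfy; hence A.
At position 4, choosing D makes rule 5 impossible to satisfy; hence A.
At position 6, choosing D makes rule 5 impossible to satisfy; hence C.
At position 8, choosing D makes rule 5 impossible to satisfy; hence A.
At position 9, choosing D makes rule 5 impossible to satisfy; hence C.
At position 3, choosing C makes rule 3 impossible to satisfy; hence A.
At position 7, choosing C makes rule 3 impossible to satisfy; hence A.
That leaves exactly one tagging: C A A A C C A A C C.
Check: rule 1 satisfied; rule 2 satisfied; rule 3 satisfied; rule 4 satisfied; rule 5 satisfied.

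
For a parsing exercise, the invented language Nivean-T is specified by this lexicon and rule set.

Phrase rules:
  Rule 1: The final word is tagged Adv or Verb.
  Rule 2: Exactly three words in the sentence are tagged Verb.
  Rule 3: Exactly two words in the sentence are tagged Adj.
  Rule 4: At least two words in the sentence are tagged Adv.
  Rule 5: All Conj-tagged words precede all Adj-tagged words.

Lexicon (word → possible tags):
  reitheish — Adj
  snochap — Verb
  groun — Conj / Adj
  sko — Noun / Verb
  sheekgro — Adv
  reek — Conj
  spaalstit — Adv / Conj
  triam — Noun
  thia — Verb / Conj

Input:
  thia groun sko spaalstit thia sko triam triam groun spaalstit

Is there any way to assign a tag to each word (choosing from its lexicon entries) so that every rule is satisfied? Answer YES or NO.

YES

Candidates per position — 1:thia {Verb,Conj}; 2:groun {Conj,Adj}; 3:sko {Noun,Verb}; 4:spaalstit {Adv,Conj}; 5:thia {Verb,Conj}; 6:sko {Noun,Verb}; 7:triam {Noun}; 8:triam {Noun}; 9:groun {Conj,Adj}; 10:spaalstit {Adv,Conj}.
One satisfying assignment: Conj Adj Verb Adv Verb Verb Noun Noun Adj Adv.
Verifying each rule — rule 1 ✓; rule 2 ✓; rule 3 ✓; rule 4 ✓; rule 5 ✓.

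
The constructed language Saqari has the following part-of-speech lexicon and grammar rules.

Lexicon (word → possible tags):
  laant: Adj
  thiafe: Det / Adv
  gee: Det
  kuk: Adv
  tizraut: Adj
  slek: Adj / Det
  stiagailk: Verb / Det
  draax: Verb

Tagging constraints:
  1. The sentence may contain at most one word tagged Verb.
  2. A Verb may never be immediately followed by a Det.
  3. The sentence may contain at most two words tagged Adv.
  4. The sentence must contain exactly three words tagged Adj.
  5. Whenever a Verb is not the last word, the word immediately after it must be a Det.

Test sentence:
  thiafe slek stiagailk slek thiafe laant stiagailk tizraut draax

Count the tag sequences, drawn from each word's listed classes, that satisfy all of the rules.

Candidates per position — 1:thiafe {Det,Adv}; 2:slek {Adj,Det}; 3:stiagailk {Verb,Det}; 4:slek {Adj,Det}; 5:thiafe {Det,Adv}; 6:laant {Adj}; 7:stiagailk {Verb,Det}; 8:tizraut {Adj}; 9:draax {Verb}.
There are 64 candidate sequences in total.
Checking each against the rules leaves 8 sequences.
Count = 8.

8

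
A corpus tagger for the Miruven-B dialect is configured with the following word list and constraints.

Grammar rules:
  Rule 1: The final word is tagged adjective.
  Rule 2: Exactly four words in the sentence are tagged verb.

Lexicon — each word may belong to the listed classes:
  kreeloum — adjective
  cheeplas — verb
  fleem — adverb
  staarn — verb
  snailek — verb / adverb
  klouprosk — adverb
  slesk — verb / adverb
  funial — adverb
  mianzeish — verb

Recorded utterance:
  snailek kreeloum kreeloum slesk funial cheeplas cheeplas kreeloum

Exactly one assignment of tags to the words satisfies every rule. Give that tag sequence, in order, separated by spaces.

Candidates per position — 1:snailek {verb,adverb}; 2:kreeloum {adjective}; 3:kreeloum {adjective}; 4:slesk {verb,adverb}; 5:funial {adverb}; 6:cheeplas {verb}; 7:cheeplas {verb}; 8:kreeloum {adjective}.
If word 1 were adverb, no tagging could satisfy rule 2; so word 1 is verb.
If word 4 were adverb, no tagging could satisfy rule 2; so word 4 is verb.
So the tagging must be: verb adjective adjective verb adverb verb verb adjective.
Rule-by-rule: rule 1 ✓; rule 2 ✓.

verb adjective adjective verb adverb verb verb adjective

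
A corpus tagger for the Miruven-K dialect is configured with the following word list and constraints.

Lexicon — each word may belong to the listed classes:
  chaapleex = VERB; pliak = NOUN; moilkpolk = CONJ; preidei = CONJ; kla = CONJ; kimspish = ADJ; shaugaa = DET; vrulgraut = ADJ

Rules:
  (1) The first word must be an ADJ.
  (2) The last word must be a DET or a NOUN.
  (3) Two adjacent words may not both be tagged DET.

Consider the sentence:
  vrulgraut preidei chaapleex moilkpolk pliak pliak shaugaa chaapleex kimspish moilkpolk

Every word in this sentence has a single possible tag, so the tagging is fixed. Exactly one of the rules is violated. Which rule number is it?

Fixed tagging: ADJ CONJ VERB CONJ NOUN NOUN DET VERB ADJ CONJ.
Checking each rule: R1 holds, R2 violated, R3 holds.
Only rule 2 fails.

2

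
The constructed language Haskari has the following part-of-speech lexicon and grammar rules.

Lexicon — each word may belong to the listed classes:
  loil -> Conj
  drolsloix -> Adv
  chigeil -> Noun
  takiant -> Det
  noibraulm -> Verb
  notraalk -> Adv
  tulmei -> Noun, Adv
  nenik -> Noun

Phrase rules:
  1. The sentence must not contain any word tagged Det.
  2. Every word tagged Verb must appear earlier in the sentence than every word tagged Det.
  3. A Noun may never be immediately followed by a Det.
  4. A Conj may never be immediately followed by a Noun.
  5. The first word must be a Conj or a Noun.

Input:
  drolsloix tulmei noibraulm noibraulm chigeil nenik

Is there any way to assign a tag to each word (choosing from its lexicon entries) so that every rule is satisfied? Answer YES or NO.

Candidates per position — 1:drolsloix {Adv}; 2:tulmei {Noun,Adv}; 3:noibraulm {Verb}; 4:noibraulm {Verb}; 5:chigeil {Noun}; 6:nenik {Noun}.
Rule 5 cannot be satisfied by any choice of tags from the lexicon.
So there is no consistent tagging.

NO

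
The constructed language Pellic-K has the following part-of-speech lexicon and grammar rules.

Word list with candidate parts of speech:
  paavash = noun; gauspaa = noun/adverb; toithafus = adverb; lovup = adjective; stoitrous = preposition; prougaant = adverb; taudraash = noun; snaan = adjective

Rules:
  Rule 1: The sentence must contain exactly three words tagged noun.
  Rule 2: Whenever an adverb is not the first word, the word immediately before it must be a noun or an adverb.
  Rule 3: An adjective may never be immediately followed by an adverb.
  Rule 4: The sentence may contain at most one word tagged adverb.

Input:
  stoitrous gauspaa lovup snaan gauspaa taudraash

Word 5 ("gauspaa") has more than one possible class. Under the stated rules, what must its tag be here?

Candidates per position — 1:stoitrous {preposition}; 2:gauspaa {noun,adverb}; 3:lovup {adjective}; 4:snaan {adjective}; 5:gauspaa {noun,adverb}; 6:taudraash {noun}.
At position 2, choosing adverb makes rule 1 impossible to satisfy; hence noun.
At position 5, choosing adverb makes rule 1 impossible to satisfy; hence noun.
The only consistent sequence is: preposition noun adjective adjective noun noun.
Check: rule 1 ok; rule 2 ok; rule 3 ok; rule 4 ok.

noun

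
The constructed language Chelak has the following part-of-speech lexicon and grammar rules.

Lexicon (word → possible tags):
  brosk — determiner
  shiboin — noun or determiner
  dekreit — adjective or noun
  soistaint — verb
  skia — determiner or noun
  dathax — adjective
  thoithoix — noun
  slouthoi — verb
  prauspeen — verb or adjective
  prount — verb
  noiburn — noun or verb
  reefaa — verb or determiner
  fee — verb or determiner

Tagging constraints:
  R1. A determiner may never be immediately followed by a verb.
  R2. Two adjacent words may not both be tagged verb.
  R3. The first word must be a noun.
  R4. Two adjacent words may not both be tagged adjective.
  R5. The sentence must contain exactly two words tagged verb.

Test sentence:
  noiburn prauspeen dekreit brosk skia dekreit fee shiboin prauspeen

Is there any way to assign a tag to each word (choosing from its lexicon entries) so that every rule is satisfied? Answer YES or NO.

Candidates per position — 1:noiburn {noun,verb}; 2:prauspeen {verb,adjective}; 3:dekreit {adjective,noun}; 4:brosk {determiner}; 5:skia {determiner,noun}; 6:dekreit {adjective,noun}; 7:fee {verb,determiner}; 8:shiboin {noun,determiner}; 9:prauspeen {verb,adjective}.
One satisfying assignment: noun verb adjective determiner noun noun verb noun adjective.
Rule-by-rule: rule 1 holds; rule 2 holds; rule 3 holds; rule 4 holds; rule 5 holds.

YES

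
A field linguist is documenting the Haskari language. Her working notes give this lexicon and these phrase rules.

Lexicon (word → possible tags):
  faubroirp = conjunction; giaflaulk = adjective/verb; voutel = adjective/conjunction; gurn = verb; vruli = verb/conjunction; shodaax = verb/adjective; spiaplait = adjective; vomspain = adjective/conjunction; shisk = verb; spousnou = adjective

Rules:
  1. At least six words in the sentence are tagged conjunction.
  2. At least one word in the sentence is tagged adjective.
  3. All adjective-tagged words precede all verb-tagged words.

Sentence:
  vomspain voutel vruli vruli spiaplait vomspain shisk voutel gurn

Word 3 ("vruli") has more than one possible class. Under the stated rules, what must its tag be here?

Candidates per position — 1:vomspain {adjective,conjunction}; 2:voutel {adjective,conjunction}; 3:vruli {verb,conjunction}; 4:vruli {verb,conjunction}; 5:spiaplait {adjective}; 6:vomspain {adjective,conjunction}; 7:shisk {verb}; 8:voutel {adjective,conjunction}; 9:gurn {verb}.
Word 1 cannot be adjective — rule 1 would then fail for every completion. It is conjunction.
Word 2 cannot be adjective — rule 1 would then fail for every completion. It is conjunction.
Word 3 cannot be verb — rule 1 would then fail for every completion. It is conjunction.
Word 4 cannot be verb — rule 1 would then fail for every completion. It is conjunction.
Word 6 cannot be adjective — rule 1 would then fail for every completion. It is conjunction.
Word 8 cannot be adjective — rule 1 would then fail for every completion. It is conjunction.
That leaves exactly one tagging: conjunction conjunction conjunction conjunction adjective conjunction verb conjunction verb.
Rule-by-rule: rule 1 ok; rule 2 ok; rule 3 ok.

conjunction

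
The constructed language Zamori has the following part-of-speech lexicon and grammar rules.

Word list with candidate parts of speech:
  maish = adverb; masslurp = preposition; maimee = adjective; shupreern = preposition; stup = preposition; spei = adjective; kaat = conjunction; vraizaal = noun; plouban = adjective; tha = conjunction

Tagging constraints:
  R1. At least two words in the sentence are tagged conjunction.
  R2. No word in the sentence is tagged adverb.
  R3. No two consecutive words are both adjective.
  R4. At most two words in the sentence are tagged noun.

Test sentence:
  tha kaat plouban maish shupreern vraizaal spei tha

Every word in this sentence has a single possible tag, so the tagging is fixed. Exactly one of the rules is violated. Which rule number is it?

Fixed tagging: conjunction conjunction adjective adverb preposition noun adjective conjunction.
Checking each rule: R1 pass, R2 fail, R3 pass, R4 pass.
Only rule 2 fails.

2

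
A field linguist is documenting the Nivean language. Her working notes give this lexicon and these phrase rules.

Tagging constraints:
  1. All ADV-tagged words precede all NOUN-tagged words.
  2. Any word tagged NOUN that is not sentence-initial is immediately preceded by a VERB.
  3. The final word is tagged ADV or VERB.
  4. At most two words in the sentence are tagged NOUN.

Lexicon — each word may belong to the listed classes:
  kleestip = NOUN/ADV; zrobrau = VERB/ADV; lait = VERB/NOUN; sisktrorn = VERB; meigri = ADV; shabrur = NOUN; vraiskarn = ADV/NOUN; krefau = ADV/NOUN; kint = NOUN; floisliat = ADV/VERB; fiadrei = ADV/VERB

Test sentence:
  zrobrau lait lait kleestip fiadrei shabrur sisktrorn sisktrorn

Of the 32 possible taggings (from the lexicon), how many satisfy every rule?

Candidates per position — 1:zrobrau {VERB,ADV}; 2:lait {VERB,NOUN}; 3:lait {VERB,NOUN}; 4:kleestip {NOUN,ADV}; 5:fiadrei {ADV,VERB}; 6:shabrur {NOUN}; 7:sisktrorn {VERB}; 8:sisktrorn {VERB}.
There are 32 candidate sequences in total.
The sequences that satisfy every rule: VERB VERB VERB NOUN VERB NOUN VERB VERB; VERB VERB VERB ADV VERB NOUN VERB VERB; ADV VERB VERB NOUN VERB NOUN VERB VERB; ADV VERB VERB ADV VERB NOUN VERB VERB.
Count = 4.

4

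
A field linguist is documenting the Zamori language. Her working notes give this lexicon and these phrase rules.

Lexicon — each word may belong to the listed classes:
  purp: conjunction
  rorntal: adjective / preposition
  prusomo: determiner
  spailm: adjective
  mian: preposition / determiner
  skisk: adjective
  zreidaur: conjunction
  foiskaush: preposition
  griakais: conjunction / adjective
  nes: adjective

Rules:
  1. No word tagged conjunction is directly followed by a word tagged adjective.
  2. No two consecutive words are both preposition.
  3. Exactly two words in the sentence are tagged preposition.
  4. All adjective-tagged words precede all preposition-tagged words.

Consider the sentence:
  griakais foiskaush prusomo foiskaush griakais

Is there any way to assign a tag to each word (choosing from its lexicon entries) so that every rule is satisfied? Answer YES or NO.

YES

Candidates per position — 1:griakais {conjunction,adjective}; 2:foiskaush {preposition}; 3:prusomo {determiner}; 4:foiskaush {preposition}; 5:griakais {conjunction,adjective}.
One satisfying assignment: conjunction preposition determiner preposition conjunction.
Checking: rule 1 ✓; rule 2 ✓; rule 3 ✓; rule 4 ✓.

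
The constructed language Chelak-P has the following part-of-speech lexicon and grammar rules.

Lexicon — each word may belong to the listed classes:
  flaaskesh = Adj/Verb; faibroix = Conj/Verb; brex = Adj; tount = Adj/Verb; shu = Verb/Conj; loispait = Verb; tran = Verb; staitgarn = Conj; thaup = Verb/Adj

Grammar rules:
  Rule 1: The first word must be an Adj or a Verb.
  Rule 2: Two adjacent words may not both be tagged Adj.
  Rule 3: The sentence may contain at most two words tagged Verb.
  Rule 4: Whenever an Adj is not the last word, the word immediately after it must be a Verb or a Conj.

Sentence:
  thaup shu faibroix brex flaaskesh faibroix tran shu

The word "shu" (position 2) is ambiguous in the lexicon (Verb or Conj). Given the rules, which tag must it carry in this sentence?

Conj

Candidates per position — 1:thaup {Verb,Adj}; 2:shu {Verb,Conj}; 3:faibroix {Conj,Verb}; 4:brex {Adj}; 5:flaaskesh {Adj,Verb}; 6:faibroix {Conj,Verb}; 7:tran {Verb}; 8:shu {Verb,Conj}.
If word 5 were Adj, no tagging could satisfy rule 2; so word 5 is Verb.
If word 6 were Verb, no tagging could satisfy rule 3; so word 6 is Conj.
If word 8 were Verb, no tagging could satisfy rule 3; so word 8 is Conj.
If word 1 were Verb, no tagging could satisfy rule 3; so word 1 is Adj.
If word 2 were Verb, no tagging could satisfy rule 3; so word 2 is Conj.
If word 3 were Verb, no tagging could satisfy rule 3; so word 3 is Conj.
The only consistent sequence is: Adj Conj Conj Adj Verb Conj Verb Conj.
Check: rule 1 ok; rule 2 ok; rule 3 ok; rule 4 ok.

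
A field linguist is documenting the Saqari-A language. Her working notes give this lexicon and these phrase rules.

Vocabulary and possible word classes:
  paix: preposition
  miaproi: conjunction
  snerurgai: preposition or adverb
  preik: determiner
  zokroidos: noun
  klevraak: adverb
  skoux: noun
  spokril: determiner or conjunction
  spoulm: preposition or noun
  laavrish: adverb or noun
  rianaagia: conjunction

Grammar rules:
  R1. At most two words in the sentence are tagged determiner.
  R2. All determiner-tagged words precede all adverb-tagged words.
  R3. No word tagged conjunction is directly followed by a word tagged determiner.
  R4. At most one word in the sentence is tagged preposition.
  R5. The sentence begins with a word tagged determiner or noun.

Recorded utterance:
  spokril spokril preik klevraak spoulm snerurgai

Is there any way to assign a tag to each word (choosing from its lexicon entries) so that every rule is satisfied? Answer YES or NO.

Candidates per position — 1:spokril {determiner,conjunction}; 2:spokril {determiner,conjunction}; 3:preik {determiner}; 4:klevraak {adverb}; 5:spoulm {preposition,noun}; 6:snerurgai {preposition,adverb}.
Every candidate sequence violates at least one rule; no consistent tagging exists.

NO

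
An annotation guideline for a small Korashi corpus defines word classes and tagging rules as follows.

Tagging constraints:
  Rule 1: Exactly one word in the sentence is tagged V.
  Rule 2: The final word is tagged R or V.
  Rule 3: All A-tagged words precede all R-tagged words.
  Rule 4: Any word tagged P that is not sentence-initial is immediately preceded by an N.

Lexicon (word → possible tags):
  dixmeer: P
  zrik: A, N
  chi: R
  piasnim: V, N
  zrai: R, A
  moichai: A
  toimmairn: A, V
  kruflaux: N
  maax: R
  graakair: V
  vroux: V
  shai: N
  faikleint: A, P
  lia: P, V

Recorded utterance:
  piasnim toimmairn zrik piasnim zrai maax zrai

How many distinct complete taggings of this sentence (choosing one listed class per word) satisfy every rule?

12

Candidates per position — 1:piasnim {V,N}; 2:toimmairn {A,V}; 3:zrik {A,N}; 4:piasnim {V,N}; 5:zrai {R,A}; 6:maax {R}; 7:zrai {R,A}.
There are 64 candidate sequences in total.
Checking each against the rules leaves 12 sequences.
Count = 12.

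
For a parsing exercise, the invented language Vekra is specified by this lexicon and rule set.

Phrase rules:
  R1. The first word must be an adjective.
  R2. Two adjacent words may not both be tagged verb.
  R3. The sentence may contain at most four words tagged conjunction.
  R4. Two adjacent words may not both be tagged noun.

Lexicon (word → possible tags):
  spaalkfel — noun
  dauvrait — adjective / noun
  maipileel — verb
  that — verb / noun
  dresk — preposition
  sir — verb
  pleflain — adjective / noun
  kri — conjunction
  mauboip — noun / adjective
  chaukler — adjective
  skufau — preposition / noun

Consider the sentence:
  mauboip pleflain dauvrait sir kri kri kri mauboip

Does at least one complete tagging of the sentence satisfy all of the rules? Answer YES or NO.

YES

Candidates per position — 1:mauboip {noun,adjective}; 2:pleflain {adjective,noun}; 3:dauvrait {adjective,noun}; 4:sir {verb}; 5:kri {conjunction}; 6:kri {conjunction}; 7:kri {conjunction}; 8:mauboip {noun,adjective}.
One satisfying assignment: adjective adjective noun verb conjunction conjunction conjunction adjective.
Check: rule 1 ✓; rule 2 ✓; rule 3 ✓; rule 4 ✓.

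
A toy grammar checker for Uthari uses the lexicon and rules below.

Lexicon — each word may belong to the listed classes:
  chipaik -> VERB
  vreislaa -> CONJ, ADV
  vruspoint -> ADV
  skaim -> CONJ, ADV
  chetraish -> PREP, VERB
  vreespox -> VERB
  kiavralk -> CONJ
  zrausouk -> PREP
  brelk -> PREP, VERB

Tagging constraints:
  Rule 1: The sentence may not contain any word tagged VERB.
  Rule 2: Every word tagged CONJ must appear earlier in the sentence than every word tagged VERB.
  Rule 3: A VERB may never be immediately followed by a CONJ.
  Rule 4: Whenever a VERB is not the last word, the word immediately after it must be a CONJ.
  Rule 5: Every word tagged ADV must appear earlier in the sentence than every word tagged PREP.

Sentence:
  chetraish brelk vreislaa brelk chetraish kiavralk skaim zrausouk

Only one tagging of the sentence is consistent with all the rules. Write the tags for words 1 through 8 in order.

Candidates per position — 1:chetraish {PREP,VERB}; 2:brelk {PREP,VERB}; 3:vreislaa {CONJ,ADV}; 4:brelk {PREP,VERB}; 5:chetraish {PREP,VERB}; 6:kiavralk {CONJ}; 7:skaim {CONJ,ADV}; 8:zrausouk {PREP}.
Word 1 cannot be VERB — rule 1 would then fail for every completion. It is PREP.
Word 2 cannot be VERB — rule 1 would then fail for every completion. It is PREP.
Word 3 cannot be ADV — rule 5 would then fail for every completion. It is CONJ.
Word 4 cannot be VERB — rule 1 would then fail for every completion. It is PREP.
Word 5 cannot be VERB — rule 1 would then fail for every completion. It is PREP.
Word 7 cannot be ADV — rule 5 would then fail for every completion. It is CONJ.
The unique satisfying tagging is: PREP PREP CONJ PREP PREP CONJ CONJ PREP.
Checking: rule 1 ok; rule 2 ok; rule 3 ok; rule 4 ok; rule 5 ok.

PREP PREP CONJ PREP PREP CONJ CONJ PREP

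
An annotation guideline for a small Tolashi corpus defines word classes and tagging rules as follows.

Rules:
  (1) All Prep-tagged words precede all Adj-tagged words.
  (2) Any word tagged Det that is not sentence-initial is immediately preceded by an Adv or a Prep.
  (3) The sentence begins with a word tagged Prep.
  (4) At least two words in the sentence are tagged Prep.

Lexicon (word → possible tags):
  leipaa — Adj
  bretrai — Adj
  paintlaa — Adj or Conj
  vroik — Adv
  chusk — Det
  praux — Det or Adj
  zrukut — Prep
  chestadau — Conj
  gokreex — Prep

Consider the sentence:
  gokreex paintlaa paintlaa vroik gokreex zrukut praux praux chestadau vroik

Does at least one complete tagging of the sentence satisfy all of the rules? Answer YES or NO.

YES

Candidates per position — 1:gokreex {Prep}; 2:paintlaa {Adj,Conj}; 3:paintlaa {Adj,Conj}; 4:vroik {Adv}; 5:gokreex {Prep}; 6:zrukut {Prep}; 7:praux {Det,Adj}; 8:praux {Det,Adj}; 9:chestadau {Conj}; 10:vroik {Adv}.
One satisfying assignment: Prep Conj Conj Adv Prep Prep Det Adj Conj Adv.
Check: rule 1 satisfied; rule 2 satisfied; rule 3 satisfied; rule 4 satisfied.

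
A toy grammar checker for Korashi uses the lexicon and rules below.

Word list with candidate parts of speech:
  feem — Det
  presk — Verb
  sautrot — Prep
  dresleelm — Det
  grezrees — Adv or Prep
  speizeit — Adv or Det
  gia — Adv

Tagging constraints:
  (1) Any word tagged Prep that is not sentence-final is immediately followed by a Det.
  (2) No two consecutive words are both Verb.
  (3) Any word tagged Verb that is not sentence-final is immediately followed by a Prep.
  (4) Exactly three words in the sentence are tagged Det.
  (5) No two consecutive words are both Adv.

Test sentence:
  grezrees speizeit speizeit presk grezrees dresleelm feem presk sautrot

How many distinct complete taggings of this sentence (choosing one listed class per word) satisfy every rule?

Candidates per position — 1:grezrees {Adv,Prep}; 2:speizeit {Adv,Det}; 3:speizeit {Adv,Det}; 4:presk {Verb}; 5:grezrees {Adv,Prep}; 6:dresleelm {Det}; 7:feem {Det}; 8:presk {Verb}; 9:sautrot {Prep}.
There are 16 candidate sequences in total.
The sequences that satisfy every rule: Adv Det Adv Verb Prep Det Det Verb Prep; Prep Det Adv Verb Prep Det Det Verb Prep.
Count = 2.

2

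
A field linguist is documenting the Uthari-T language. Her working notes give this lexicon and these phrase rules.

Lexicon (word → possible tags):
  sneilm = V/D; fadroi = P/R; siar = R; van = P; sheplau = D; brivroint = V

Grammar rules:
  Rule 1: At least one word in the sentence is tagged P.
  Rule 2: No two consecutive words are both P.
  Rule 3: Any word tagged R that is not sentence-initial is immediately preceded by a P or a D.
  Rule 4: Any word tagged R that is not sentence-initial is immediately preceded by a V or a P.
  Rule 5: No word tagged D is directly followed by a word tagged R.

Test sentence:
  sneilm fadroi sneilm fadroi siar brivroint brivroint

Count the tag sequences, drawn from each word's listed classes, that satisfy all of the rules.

Candidates per position — 1:sneilm {V,D}; 2:fadroi {P,R}; 3:sneilm {V,D}; 4:fadroi {P,R}; 5:siar {R}; 6:brivroint {V}; 7:brivroint {V}.
There are 16 candidate sequences in total.
The sequences that satisfy every rule: V P V P R V V; V P D P R V V; D P V P R V V; D P D P R V V.
Count = 4.

4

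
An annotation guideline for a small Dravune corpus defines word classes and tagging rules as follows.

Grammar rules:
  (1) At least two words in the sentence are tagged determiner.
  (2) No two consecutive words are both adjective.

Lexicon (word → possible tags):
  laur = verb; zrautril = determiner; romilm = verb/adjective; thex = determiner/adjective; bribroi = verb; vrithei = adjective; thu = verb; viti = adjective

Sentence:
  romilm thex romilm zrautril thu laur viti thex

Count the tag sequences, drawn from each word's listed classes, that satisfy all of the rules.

5

Candidates per position — 1:romilm {verb,adjective}; 2:thex {determiner,adjective}; 3:romilm {verb,adjective}; 4:zrautril {determiner}; 5:thu {verb}; 6:laur {verb}; 7:viti {adjective}; 8:thex {determiner,adjective}.
There are 16 candidate sequences in total.
The sequences that satisfy every rule: verb determiner verb determiner verb verb adjective determiner; verb determiner adjective determiner verb verb adjective determiner; verb adjective verb determiner verb verb adjective determiner; adjective determiner verb determiner verb verb adjective determiner; adjective determiner adjective determiner verb verb adjective determiner.
Count = 5.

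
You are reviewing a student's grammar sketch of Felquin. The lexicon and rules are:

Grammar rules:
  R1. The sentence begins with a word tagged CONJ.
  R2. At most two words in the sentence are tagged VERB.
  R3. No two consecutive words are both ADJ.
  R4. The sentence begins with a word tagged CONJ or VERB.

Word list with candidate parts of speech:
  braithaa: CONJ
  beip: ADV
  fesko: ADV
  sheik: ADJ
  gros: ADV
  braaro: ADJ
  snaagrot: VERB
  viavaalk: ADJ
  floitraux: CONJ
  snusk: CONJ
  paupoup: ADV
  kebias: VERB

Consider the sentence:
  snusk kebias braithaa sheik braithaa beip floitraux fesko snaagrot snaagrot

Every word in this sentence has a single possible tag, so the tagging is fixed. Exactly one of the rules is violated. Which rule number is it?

2

Fixed tagging: CONJ VERB CONJ ADJ CONJ ADV CONJ ADV VERB VERB.
Rule check: R1 holds, R2 violated, R3 holds, R4 holds.
Only rule 2 fails.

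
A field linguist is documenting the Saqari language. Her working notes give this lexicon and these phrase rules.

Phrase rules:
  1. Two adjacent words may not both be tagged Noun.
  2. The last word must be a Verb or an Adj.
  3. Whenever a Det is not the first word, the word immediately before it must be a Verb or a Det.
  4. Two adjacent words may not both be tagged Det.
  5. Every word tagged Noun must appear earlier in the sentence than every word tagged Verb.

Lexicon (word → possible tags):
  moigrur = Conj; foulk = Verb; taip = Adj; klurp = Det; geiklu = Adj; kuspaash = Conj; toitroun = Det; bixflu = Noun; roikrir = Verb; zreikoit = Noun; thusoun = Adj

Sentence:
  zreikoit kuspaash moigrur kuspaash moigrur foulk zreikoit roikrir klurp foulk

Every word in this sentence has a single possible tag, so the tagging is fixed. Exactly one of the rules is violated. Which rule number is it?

5

Fixed tagging: Noun Conj Conj Conj Conj Verb Noun Verb Det Verb.
Checking each rule: R1 ok, R2 ok, R3 ok, R4 ok, R5 fails.
Only rule 5 fails.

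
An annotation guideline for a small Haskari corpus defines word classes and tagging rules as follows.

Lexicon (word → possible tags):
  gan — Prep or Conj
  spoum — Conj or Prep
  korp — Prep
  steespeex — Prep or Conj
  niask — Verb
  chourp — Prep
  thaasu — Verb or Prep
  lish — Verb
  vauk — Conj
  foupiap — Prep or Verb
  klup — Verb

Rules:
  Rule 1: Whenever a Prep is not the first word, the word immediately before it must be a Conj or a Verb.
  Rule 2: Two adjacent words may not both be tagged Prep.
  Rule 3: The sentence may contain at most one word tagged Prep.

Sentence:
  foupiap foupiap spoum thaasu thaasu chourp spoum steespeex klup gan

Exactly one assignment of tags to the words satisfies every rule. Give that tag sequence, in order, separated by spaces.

Verb Verb Conj Verb Verb Prep Conj Conj Verb Conj

Candidates per position — 1:foupiap {Prep,Verb}; 2:foupiap {Prep,Verb}; 3:spoum {Conj,Prep}; 4:thaasu {Verb,Prep}; 5:thaasu {Verb,Prep}; 6:chourp {Prep}; 7:spoum {Conj,Prep}; 8:steespeex {Prep,Conj}; 9:klup {Verb}; 10:gan {Prep,Conj}.
Word 1 cannot be Prep — rule 3 would then fail for every completion. It is Verb.
Word 2 cannot be Prep — rule 3 would then fail for every completion. It is Verb.
Word 3 cannot be Prep — rule 3 would then fail for every completion. It is Conj.
Word 4 cannot be Prep — rule 3 would then fail for every completion. It is Verb.
Word 5 cannot be Prep — rule 1 would then fail for every completion. It is Verb.
Word 7 cannot be Prep — rule 1 would then fail for every completion. It is Conj.
Word 8 cannot be Prep — rule 3 would then fail for every completion. It is Conj.
Word 10 cannot be Prep — rule 3 would then fail for every completion. It is Conj.
The unique satisfying tagging is: Verb Verb Conj Verb Verb Prep Conj Conj Verb Conj.
Rule-by-rule: rule 1 ok; rule 2 ok; rule 3 ok.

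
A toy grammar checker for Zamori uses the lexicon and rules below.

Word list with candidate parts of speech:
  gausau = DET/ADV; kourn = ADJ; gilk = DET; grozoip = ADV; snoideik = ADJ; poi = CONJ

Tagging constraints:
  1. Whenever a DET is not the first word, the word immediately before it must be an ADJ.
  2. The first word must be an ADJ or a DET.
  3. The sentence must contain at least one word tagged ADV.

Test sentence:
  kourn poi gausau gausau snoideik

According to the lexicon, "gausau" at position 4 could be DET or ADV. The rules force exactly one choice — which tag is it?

ADV

Candidates per position — 1:kourn {ADJ}; 2:poi {CONJ}; 3:gausau {DET,ADV}; 4:gausau {DET,ADV}; 5:snoideik {ADJ}.
Word 3 cannot be DET — rule 1 would then fail for every completion. It is ADV.
Word 4 cannot be DET — rule 1 would then fail for every completion. It is ADV.
The unique satisfying tagging is: ADJ CONJ ADV ADV ADJ.
Rule-by-rule: rule 1 holds; rule 2 holds; rule 3 holds.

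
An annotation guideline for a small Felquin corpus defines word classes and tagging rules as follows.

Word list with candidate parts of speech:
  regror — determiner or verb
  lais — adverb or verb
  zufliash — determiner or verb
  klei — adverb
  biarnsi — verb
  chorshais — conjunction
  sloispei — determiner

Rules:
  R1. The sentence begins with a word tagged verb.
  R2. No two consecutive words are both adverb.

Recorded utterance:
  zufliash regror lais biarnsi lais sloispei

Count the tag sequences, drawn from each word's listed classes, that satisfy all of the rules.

Candidates per position — 1:zufliash {determiner,verb}; 2:regror {determiner,verb}; 3:lais {adverb,verb}; 4:biarnsi {verb}; 5:lais {adverb,verb}; 6:sloispei {determiner}.
There are 16 candidate sequences in total.
Checking each against the rules leaves 8 sequences.
Count = 8.

8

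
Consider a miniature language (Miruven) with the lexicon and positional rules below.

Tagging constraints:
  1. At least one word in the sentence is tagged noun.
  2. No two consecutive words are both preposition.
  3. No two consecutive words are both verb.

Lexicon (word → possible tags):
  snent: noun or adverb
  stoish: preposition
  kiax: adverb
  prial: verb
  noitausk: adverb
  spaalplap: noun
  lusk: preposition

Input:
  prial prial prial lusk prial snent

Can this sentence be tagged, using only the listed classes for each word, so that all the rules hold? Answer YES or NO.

Candidates per position — 1:prial {verb}; 2:prial {verb}; 3:prial {verb}; 4:lusk {preposition}; 5:prial {verb}; 6:snent {noun,adverb}.
Rule 3 cannot be satisfied by any choice of tags from the lexicon.
So there is no consistent tagging.

NO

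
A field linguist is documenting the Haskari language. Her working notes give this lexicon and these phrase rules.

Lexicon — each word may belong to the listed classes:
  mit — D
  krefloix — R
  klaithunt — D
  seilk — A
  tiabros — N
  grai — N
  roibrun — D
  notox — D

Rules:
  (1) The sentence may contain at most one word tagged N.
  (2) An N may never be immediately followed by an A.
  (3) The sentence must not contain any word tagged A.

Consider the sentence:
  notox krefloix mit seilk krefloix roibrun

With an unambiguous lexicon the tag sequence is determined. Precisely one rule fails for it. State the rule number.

Fixed tagging: D R D A R D.
Applying the rules: R1 holds, R2 holds, R3 violated.
Only rule 3 fails.

3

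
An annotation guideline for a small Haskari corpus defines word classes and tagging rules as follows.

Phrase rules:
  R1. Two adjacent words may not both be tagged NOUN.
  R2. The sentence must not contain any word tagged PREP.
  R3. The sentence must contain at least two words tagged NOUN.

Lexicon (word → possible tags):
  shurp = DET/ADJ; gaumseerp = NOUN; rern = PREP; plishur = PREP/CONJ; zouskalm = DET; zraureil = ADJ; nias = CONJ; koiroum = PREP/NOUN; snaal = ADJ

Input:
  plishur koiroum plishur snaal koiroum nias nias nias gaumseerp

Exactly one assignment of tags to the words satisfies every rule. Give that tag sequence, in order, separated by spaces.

CONJ NOUN CONJ ADJ NOUN CONJ CONJ CONJ NOUN

Candidates per position — 1:plishur {PREP,CONJ}; 2:koiroum {PREP,NOUN}; 3:plishur {PREP,CONJ}; 4:snaal {ADJ}; 5:koiroum {PREP,NOUN}; 6:nias {CONJ}; 7:nias {CONJ}; 8:nias {CONJ}; 9:gaumseerp {NOUN}.
At position 1, choosing PREP makes rule 2 impossible to satisfy; hence CONJ.
At position 2, choosing PREP makes rule 2 impossible to satisfy; hence NOUN.
At position 3, choosing PREP makes rule 2 impossible to satisfy; hence CONJ.
At position 5, choosing PREP makes rule 2 impossible to satisfy; hence NOUN.
The only consistent sequence is: CONJ NOUN CONJ ADJ NOUN CONJ CONJ CONJ NOUN.
Checking: rule 1 satisfied; rule 2 satisfied; rule 3 satisfied.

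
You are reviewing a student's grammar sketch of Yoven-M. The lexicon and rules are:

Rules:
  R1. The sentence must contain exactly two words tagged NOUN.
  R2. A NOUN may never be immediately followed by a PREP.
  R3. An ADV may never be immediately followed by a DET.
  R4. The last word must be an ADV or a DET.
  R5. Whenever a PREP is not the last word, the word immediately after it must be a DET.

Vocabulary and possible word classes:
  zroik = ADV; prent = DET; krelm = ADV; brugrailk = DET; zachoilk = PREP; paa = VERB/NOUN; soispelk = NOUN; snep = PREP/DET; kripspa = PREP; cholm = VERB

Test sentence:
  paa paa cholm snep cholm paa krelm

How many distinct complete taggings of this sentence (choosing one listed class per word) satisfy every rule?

Candidates per position — 1:paa {VERB,NOUN}; 2:paa {VERB,NOUN}; 3:cholm {VERB}; 4:snep {PREP,DET}; 5:cholm {VERB}; 6:paa {VERB,NOUN}; 7:krelm {ADV}.
There are 16 candidate sequences in total.
The sequences that satisfy every rule: VERB NOUN VERB DET VERB NOUN ADV; NOUN VERB VERB DET VERB NOUN ADV; NOUN NOUN VERB DET VERB VERB ADV.
Count = 3.

3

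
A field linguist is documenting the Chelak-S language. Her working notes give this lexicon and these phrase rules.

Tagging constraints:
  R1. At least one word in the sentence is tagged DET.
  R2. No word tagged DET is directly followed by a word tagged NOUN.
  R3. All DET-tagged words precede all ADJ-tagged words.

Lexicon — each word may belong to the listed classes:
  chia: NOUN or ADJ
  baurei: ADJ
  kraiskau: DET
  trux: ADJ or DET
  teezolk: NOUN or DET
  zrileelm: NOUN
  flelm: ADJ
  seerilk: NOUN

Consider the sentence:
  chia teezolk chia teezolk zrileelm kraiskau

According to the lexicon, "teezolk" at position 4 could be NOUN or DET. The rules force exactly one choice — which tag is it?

NOUN

Candidates per position — 1:chia {NOUN,ADJ}; 2:teezolk {NOUN,DET}; 3:chia {NOUN,ADJ}; 4:teezolk {NOUN,DET}; 5:zrileelm {NOUN}; 6:kraiskau {DET}.
If word 1 were ADJ, no tagging could satisfy rule 3; so word 1 is NOUN.
If word 3 were ADJ, no tagging could satisfy rule 3; so word 3 is NOUN.
If word 4 were DET, no tagging could satisfy rule 2; so word 4 is NOUN.
If word 2 were DET, no tagging could satisfy rule 2; so word 2 is NOUN.
The only consistent sequence is: NOUN NOUN NOUN NOUN NOUN DET.
Check: rule 1 satisfied; rule 2 satisfied; rule 3 satisfied.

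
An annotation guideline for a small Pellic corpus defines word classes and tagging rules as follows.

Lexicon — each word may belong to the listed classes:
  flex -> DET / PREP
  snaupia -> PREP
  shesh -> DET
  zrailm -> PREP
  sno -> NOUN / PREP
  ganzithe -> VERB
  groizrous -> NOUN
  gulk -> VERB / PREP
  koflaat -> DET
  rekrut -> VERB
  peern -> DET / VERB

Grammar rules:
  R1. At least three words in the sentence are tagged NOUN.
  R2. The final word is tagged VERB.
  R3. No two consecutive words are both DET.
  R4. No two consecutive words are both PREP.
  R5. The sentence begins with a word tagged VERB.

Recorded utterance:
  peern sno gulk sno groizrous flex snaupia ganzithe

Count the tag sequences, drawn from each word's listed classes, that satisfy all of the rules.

Candidates per position — 1:peern {DET,VERB}; 2:sno {NOUN,PREP}; 3:gulk {VERB,PREP}; 4:sno {NOUN,PREP}; 5:groizrous {NOUN}; 6:flex {DET,PREP}; 7:snaupia {PREP}; 8:ganzithe {VERB}.
There are 32 candidate sequences in total.
The sequences that satisfy every rule: VERB NOUN VERB NOUN NOUN DET PREP VERB; VERB NOUN PREP NOUN NOUN DET PREP VERB.
Count = 2.

2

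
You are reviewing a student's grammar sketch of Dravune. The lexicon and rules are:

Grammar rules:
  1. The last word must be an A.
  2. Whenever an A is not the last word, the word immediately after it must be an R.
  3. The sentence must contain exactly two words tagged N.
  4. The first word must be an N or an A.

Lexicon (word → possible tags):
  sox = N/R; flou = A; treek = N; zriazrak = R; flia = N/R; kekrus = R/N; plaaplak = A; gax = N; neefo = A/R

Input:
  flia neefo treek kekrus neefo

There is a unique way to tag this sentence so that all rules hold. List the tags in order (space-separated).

N R N R A

Candidates per position — 1:flia {N,R}; 2:neefo {A,R}; 3:treek {N}; 4:kekrus {R,N}; 5:neefo {A,R}.
Word 1 cannot be R — rule 4 would then fail for every completion. It is N.
Word 2 cannot be A — rule 2 would then fail for every completion. It is R.
Word 4 cannot be N — rule 3 would then fail for every completion. It is R.
Word 5 cannot be R — rule 1 would then fail for every completion. It is A.
That leaves exactly one tagging: N R N R A.
Checking: rule 1 holds; rule 2 holds; rule 3 holds; rule 4 holds.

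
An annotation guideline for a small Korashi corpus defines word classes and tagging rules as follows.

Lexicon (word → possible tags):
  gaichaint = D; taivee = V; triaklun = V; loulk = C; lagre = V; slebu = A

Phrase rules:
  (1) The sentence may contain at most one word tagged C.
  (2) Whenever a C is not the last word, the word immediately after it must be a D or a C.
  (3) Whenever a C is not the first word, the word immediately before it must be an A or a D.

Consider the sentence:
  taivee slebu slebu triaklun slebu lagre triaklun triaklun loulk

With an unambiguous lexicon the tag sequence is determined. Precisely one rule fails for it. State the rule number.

Fixed tagging: V A A V A V V V C.
Rule check: R1 ✓, R2 ✓, R3 ✗.
Only rule 3 fails.

3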